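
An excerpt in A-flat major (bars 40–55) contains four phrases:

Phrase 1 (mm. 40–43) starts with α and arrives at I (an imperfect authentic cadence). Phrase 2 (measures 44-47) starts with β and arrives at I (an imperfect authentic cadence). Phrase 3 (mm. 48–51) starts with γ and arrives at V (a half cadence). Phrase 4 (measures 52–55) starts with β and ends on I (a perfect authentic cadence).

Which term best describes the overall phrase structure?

contrasting double period

Four phrases in two halves: the first half (bars 40-47) ends with an imperfect authentic cadence, the second (mm. 48–55) with a perfect authentic cadence — a large antecedent–consequent pair, i.e. a double period.
Phrase 3 begins with different material from phrase 1, making it contrasting.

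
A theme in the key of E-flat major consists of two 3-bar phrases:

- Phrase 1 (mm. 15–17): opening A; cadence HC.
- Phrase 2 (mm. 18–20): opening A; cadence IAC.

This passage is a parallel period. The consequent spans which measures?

The antecedent is the phrase ending with the weaker cadence (half cadence, phrase 1) and the consequent the one ending more conclusively (imperfect authentic cadence, phrase 2); the consequent is measures 18-20.

measures 18–20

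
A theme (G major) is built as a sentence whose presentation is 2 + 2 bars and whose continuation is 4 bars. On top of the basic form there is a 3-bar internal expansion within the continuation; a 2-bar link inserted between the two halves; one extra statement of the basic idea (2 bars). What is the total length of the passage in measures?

15 measures

Basic sentence: 2 + 2 + 4 = 8 bars.
8 (basic form) + 3 (internal expansion) + 2 (link) + 2 (extra statement) = 15.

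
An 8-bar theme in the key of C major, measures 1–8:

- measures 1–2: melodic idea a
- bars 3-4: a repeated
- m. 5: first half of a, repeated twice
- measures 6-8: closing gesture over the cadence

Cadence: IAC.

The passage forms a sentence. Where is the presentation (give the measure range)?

measures 1–4

The presentation of a sentence is the basic idea (mm. 1-2) plus its repetition (bars 3-4); the presentation is therefore measures 1–4.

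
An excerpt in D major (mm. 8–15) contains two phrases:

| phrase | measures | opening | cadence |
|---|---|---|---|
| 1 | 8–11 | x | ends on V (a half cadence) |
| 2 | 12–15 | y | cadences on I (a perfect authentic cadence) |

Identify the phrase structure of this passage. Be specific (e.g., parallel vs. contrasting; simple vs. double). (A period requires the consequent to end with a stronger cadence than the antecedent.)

contrasting period

Phrase 1 ends with a half cadence (weaker) and phrase 2 with a perfect authentic cadence (stronger): antecedent + consequent = a period.
The two phrases open with different material (x / y), so the period is contrasting.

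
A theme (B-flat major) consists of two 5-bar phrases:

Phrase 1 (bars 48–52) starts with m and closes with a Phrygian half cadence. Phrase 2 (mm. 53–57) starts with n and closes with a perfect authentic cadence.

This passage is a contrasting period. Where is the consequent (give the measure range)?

The antecedent is the phrase ending with the weaker cadence (Phrygian half cadence, phrase 1) and the consequent the one ending more conclusively (perfect authentic cadence, phrase 2); the consequent is measures 53–57.

measures 53–57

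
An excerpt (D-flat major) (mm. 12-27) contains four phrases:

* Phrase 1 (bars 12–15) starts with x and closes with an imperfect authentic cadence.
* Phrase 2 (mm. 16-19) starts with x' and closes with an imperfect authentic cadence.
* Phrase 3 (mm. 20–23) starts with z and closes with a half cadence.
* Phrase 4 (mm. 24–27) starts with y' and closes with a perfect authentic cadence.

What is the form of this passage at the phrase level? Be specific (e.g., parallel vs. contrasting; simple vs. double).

Four phrases in two halves: the first half (mm. 12-19) ends with an imperfect authentic cadence, the second (mm. 20–27) with a perfect authentic cadence — a large antecedent–consequent pair, i.e. a double period.
Phrase 3 begins with different material from phrase 1, making it contrasting.

contrasting double period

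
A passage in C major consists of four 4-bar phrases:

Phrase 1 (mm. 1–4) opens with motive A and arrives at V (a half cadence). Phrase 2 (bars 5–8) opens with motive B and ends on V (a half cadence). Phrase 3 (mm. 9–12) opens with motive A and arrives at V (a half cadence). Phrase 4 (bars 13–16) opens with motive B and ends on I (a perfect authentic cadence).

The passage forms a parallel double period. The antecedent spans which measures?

In a double period the four phrases pair into a large antecedent (phrases 1–2, ending half cadence) and a large consequent (phrases 3–4, ending perfect authentic cadence). The antecedent spans measures 1-8.

measures 1–8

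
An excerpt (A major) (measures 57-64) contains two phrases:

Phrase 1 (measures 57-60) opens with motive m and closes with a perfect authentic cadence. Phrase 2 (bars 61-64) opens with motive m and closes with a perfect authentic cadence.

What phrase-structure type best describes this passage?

Both phrases have the same opening (m) and the same cadence (perfect authentic cadence): the second is a restatement, not a consequent, so this is a repeated phrase rather than a period.

repeated phrase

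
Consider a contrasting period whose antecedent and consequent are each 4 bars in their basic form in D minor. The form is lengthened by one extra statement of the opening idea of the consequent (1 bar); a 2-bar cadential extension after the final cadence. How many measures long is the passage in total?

Basic contrasting period: 4 + 4 = 8 bars.
8 (basic form) + 1 (extra statement) + 2 (cadential extension) = 11.

11 measures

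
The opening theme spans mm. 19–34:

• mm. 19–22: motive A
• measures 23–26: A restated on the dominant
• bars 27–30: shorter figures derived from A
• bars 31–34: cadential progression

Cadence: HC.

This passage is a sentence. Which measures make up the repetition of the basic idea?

The presentation of a sentence is the basic idea (measures 19-22) plus its repetition (measures 23–26); the repetition of the basic idea is therefore measures 23–26.

measures 23–26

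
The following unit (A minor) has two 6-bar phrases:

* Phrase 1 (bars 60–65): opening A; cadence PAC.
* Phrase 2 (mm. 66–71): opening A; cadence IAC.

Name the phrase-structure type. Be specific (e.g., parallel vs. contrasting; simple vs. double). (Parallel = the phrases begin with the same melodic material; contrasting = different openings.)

The second phrase closes with an imperfect authentic cadence, which is not stronger than the first phrase's perfect authentic cadence; without a weak→strong cadential pair there is no antecedent–consequent relationship, so this is a phrase group rather than a period.

phrase group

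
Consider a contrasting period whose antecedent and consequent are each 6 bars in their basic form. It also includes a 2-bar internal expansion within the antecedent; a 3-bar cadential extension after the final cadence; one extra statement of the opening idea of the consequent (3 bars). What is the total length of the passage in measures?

Basic contrasting period: 6 + 6 = 12 bars.
12 (basic form) + 2 (internal expansion) + 3 (cadential extension) + 3 (extra statement) = 20.

20 measures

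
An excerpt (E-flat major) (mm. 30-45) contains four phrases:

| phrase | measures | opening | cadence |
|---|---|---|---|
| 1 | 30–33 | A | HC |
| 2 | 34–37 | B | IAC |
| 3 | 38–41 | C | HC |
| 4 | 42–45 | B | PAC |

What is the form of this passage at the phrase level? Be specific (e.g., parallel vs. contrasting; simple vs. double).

contrasting double period

Four phrases in two halves: the first half (bars 30–37) ends with an imperfect authentic cadence, the second (bars 38-45) with a perfect authentic cadence — a large antecedent–consequent pair, i.e. a double period.
Phrase 3 begins with different material from phrase 1, making it contrasting.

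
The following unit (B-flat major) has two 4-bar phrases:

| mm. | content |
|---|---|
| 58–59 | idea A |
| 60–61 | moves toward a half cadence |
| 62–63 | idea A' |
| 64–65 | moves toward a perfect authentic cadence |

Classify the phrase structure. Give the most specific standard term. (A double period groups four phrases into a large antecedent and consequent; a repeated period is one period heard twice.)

Phrase 1 ends with a half cadence (weaker) and phrase 2 with a perfect authentic cadence (stronger): antecedent + consequent = a period.
The two phrases open with the same material (A / A'), so the period is parallel.

parallel period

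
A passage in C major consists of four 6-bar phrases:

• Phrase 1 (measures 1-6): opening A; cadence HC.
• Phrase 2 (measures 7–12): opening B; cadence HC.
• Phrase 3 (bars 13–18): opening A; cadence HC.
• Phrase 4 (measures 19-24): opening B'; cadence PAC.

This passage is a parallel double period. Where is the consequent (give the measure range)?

measures 13–24

In a double period the four phrases pair into a large antecedent (phrases 1–2, ending half cadence) and a large consequent (phrases 3–4, ending perfect authentic cadence). The consequent spans measures 13-24.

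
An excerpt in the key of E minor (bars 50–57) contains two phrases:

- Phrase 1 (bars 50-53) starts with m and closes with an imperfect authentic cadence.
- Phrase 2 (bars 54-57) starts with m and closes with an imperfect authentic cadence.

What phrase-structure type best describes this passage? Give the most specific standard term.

repeated phrase

Both phrases have the same opening (m) and the same cadence (imperfect authentic cadence): the second is a restatement, not a consequent, so this is a repeated phrase rather than a period.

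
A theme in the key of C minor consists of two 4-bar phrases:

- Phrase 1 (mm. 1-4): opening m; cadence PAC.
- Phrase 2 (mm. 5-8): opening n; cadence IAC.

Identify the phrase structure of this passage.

The second phrase closes with an imperfect authentic cadence, which is not stronger than the first phrase's perfect authentic cadence; without a weak→strong cadential pair there is no antecedent–consequent relationship, so this is a phrase group rather than a period.

phrase group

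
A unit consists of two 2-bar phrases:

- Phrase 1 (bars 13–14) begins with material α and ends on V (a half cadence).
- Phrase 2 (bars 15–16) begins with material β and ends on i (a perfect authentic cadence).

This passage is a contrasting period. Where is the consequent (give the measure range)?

The antecedent is the phrase ending with the weaker cadence (half cadence, phrase 1) and the consequent the one ending more conclusively (perfect authentic cadence, phrase 2); the consequent is measures 15–16.

measures 15–16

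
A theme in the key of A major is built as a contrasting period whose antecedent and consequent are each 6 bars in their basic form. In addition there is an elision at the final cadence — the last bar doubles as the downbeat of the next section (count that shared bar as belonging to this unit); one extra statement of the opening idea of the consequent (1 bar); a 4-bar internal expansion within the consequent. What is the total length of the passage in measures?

Basic contrasting period: 6 + 6 = 12 bars.
12 (basic form) + 1 (extra statement) + 4 (internal expansion) = 17.
The elision shares a bar with the next section but does not change this unit's count.

17 measures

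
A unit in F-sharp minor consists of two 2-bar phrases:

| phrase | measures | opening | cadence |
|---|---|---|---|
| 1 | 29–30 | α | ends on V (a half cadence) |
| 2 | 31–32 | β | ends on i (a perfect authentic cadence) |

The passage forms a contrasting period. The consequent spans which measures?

measures 31–32

The antecedent is the phrase ending with the weaker cadence (half cadence, phrase 1) and the consequent the one ending more conclusively (perfect authentic cadence, phrase 2); the consequent is mm. 31–32.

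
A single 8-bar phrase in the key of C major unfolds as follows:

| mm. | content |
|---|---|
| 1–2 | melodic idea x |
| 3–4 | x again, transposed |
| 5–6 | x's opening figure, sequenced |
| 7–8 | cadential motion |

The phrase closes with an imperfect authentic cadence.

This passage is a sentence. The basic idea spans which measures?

measures 1–2

The presentation of a sentence is the basic idea (measures 1–2) plus its repetition (mm. 3–4); the basic idea is therefore measures 1–2.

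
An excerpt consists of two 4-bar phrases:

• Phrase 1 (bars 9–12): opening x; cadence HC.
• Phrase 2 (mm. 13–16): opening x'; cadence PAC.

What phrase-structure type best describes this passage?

parallel period

Phrase 1 ends with a half cadence (weaker) and phrase 2 with a perfect authentic cadence (stronger): antecedent + consequent = a period.
The two phrases open with the same material (x / x'), so the period is parallel.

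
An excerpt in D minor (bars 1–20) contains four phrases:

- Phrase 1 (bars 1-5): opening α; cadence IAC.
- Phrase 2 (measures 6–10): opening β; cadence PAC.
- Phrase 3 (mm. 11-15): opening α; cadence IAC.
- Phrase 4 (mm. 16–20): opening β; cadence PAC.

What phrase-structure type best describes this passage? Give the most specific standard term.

The cadence pattern IAC–PAC–IAC–PAC is weak–strong twice, and phrases 3–4 restate phrases 1–2: a period heard twice, not a double period (which would end weakly at phrase 2).

repeated period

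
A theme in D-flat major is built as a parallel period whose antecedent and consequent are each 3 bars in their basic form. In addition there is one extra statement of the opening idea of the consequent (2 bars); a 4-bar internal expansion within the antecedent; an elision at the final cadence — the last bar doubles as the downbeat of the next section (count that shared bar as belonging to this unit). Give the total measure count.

Basic parallel period: 3 + 3 = 6 bars.
6 (basic form) + 2 (extra statement) + 4 (internal expansion) = 12.
The elision shares a bar with the next section but does not change this unit's count.

12 measures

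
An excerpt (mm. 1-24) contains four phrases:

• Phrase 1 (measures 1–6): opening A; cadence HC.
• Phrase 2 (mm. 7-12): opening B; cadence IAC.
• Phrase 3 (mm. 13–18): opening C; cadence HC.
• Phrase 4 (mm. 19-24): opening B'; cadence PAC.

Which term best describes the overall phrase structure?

Four phrases in two halves: the first half (bars 1–12) ends with an imperfect authentic cadence, the second (measures 13–24) with a perfect authentic cadence — a large antecedent–consequent pair, i.e. a double period.
Phrase 3 begins with different material from phrase 1, making it contrasting.

contrasting double period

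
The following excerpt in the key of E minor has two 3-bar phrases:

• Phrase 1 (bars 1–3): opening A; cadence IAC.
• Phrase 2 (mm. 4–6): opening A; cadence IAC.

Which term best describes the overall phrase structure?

Both phrases have the same opening (A) and the same cadence (imperfect authentic cadence): the second is a restatement, not a consequent, so this is a repeated phrase rather than a period.

repeated phrase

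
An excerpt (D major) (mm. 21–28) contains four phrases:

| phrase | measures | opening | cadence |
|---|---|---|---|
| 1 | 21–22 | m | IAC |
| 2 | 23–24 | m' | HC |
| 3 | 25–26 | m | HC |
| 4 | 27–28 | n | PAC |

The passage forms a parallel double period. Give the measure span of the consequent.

measures 25–28

In a double period the four phrases pair into a large antecedent (phrases 1–2, ending half cadence) and a large consequent (phrases 3–4, ending perfect authentic cadence). The consequent spans bars 25-28.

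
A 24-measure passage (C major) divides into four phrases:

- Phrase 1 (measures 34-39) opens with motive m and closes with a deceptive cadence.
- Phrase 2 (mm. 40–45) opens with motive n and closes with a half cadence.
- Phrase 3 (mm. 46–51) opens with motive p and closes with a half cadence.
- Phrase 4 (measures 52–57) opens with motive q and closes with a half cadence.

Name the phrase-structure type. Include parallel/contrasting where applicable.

phrase group

Phrase 4 ends with a half cadence, no stronger than phrase 2's half cadence, so the four phrases do not form a double period; nor do phrases 3–4 duplicate 1–2, so it is not a repeated period. With no phrase reaching a conclusive cadence, the passage is a phrase group.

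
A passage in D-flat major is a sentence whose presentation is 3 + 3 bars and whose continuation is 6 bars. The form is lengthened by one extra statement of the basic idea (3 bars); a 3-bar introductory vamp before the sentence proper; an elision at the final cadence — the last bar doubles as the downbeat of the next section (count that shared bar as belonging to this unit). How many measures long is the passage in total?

18 measures

Basic sentence: 3 + 3 + 6 = 12 bars.
12 (basic form) + 3 (extra statement) + 3 (introduction) = 18.
The elision shares a bar with the next section but does not change this unit's count.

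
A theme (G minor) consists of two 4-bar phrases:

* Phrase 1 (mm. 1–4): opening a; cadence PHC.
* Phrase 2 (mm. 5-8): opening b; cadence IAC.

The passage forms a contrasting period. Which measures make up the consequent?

The antecedent is the phrase ending with the weaker cadence (Phrygian half cadence, phrase 1) and the consequent the one ending more conclusively (imperfect authentic cadence, phrase 2); the consequent is measures 5–8.

measures 5–8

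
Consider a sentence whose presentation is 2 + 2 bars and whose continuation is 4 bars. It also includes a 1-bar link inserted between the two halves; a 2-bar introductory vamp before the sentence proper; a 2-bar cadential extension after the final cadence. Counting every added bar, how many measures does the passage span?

13 measures

Basic sentence: 2 + 2 + 4 = 8 bars.
8 (basic form) + 1 (link) + 2 (introduction) + 2 (cadential extension) = 13.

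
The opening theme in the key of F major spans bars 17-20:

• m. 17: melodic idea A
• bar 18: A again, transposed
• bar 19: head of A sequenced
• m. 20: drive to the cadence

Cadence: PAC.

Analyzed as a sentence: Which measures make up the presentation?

The presentation of a sentence is the basic idea (measure 17) plus its repetition (m. 18); the presentation is therefore mm. 17-18.

measures 17–18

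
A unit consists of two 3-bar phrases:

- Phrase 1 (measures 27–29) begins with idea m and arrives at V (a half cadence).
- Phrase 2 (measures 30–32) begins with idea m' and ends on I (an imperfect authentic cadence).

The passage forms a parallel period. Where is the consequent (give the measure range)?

measures 30–32

The antecedent is the phrase ending with the weaker cadence (half cadence, phrase 1) and the consequent the one ending more conclusively (imperfect authentic cadence, phrase 2); the consequent is mm. 30-32.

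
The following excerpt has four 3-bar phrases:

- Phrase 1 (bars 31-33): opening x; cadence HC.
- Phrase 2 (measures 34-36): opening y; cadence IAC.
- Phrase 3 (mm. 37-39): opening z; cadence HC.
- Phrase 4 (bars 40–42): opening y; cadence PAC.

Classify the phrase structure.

Four phrases in two halves: the first half (bars 31-36) ends with an imperfect authentic cadence, the second (mm. 37–42) with a perfect authentic cadence — a large antecedent–consequent pair, i.e. a double period.
Phrase 3 begins with different material from phrase 1, making it contrasting.

contrasting double period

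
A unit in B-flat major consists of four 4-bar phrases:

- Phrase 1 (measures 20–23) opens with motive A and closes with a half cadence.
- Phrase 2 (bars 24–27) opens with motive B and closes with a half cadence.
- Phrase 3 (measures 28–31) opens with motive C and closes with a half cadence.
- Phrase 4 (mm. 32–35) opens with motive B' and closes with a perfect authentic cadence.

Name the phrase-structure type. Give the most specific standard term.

Four phrases in two halves: the first half (measures 20–27) ends with a half cadence, the second (mm. 28–35) with a perfect authentic cadence — a large antecedent–consequent pair, i.e. a double period.
Phrase 3 begins with different material from phrase 1, making it contrasting.

contrasting double period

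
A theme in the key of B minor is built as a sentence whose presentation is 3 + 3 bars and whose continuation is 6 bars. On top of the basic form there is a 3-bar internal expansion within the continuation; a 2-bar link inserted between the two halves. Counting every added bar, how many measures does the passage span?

Basic sentence: 3 + 3 + 6 = 12 bars.
12 (basic form) + 3 (internal expansion) + 2 (link) = 17.

17 measures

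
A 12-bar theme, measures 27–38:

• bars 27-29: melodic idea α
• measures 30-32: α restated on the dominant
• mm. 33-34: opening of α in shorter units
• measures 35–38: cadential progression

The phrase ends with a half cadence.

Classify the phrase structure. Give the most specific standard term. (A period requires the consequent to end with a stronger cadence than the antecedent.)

Basic idea (bars 27–29) + its repetition (mm. 30-32) form the presentation; fragmentation and cadence (bars 33–38) form the continuation — the 12-bar whole is a sentence.

sentence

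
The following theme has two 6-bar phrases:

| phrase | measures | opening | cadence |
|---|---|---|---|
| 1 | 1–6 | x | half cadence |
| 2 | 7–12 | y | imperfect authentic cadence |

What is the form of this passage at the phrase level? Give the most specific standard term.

contrasting period

Phrase 1 ends with a half cadence (weaker) and phrase 2 with an imperfect authentic cadence (stronger): antecedent + consequent = a period.
The two phrases open with different material (x / y), so the period is contrasting.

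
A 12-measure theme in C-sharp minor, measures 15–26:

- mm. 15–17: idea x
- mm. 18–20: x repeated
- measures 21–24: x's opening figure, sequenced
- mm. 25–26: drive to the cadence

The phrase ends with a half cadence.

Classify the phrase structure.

Basic idea (mm. 15-17) + its repetition (mm. 18–20) form the presentation; fragmentation and cadence (mm. 21–26) form the continuation — the 12-bar whole is a sentence.

sentence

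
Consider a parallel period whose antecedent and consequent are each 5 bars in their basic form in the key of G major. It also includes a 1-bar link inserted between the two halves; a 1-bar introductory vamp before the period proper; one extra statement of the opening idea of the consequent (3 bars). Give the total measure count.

Basic parallel period: 5 + 5 = 10 bars.
10 (basic form) + 1 (link) + 1 (introduction) + 3 (extra statement) = 15.

15 measures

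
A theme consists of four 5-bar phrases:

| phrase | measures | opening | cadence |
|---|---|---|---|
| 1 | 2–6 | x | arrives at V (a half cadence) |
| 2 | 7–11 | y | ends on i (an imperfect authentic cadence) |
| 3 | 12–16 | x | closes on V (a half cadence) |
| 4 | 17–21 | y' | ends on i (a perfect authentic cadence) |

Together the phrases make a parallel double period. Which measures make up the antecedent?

measures 2–11

In a double period the first pair of phrases (ending imperfect authentic cadence) is the large antecedent and the second pair (ending perfect authentic cadence) is the large consequent; the antecedent is measures 2–11.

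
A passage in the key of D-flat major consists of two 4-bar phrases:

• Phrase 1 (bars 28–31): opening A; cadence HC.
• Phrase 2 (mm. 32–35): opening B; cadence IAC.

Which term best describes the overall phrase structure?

contrasting period

Phrase 1 ends with a half cadence (weaker) and phrase 2 with an imperfect authentic cadence (stronger): antecedent + consequent = a period.
The two phrases open with different material (A / B), so the period is contrasting.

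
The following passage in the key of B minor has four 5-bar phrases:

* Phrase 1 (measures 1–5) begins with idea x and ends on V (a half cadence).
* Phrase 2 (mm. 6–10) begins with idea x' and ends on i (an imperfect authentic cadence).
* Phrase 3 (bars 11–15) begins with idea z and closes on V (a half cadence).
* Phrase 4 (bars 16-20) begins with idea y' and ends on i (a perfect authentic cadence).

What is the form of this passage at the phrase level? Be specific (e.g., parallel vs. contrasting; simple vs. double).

Four phrases in two halves: the first half (measures 1-10) ends with an imperfect authentic cadence, the second (mm. 11–20) with a perfect authentic cadence — a large antecedent–consequent pair, i.e. a double period.
Phrase 3 begins with different material from phrase 1, making it contrasting.

contrasting double period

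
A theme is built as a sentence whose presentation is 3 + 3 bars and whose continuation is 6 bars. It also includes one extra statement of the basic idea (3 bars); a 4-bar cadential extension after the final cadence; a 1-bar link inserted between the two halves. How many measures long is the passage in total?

20 measures

Basic sentence: 3 + 3 + 6 = 12 bars.
12 (basic form) + 3 (extra statement) + 4 (cadential extension) + 1 (link) = 20.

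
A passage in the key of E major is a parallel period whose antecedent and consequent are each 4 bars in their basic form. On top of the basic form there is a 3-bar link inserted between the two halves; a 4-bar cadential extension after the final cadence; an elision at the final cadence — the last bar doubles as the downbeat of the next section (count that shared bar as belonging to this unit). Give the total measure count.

Basic parallel period: 4 + 4 = 8 bars.
8 (basic form) + 3 (link) + 4 (cadential extension) = 15.
The elision shares a bar with the next section but does not change this unit's count.

15 measures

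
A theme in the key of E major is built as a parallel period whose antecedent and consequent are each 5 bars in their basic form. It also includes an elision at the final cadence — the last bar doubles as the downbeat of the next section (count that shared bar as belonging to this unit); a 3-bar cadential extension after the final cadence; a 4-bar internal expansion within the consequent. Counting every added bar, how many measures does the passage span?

17 measures

Basic parallel period: 5 + 5 = 10 bars.
10 (basic form) + 3 (cadential extension) + 4 (internal expansion) = 17.
The elision shares a bar with the next section but does not change this unit's count.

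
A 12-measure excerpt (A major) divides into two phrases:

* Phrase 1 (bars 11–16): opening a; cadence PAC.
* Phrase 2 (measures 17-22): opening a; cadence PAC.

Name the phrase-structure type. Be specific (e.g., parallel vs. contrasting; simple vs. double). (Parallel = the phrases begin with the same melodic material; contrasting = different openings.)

Both phrases have the same opening (a) and the same cadence (perfect authentic cadence): the second is a restatement, not a consequent, so this is a repeated phrase rather than a period.

repeated phrase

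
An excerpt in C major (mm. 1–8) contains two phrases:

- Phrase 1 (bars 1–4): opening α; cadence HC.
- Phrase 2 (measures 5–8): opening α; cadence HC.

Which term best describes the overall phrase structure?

repeated phrase

Both phrases have the same opening (α) and the same cadence (half cadence): the second is a restatement, not a consequent, so this is a repeated phrase rather than a period.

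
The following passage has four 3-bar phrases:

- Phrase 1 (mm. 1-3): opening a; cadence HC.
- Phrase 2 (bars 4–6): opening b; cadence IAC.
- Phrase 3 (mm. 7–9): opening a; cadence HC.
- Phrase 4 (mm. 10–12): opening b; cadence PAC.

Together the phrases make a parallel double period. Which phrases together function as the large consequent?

In a double period the first pair of phrases (ending imperfect authentic cadence) is the large antecedent and the second pair (ending perfect authentic cadence) is the large consequent; the consequent is phrases 3 and 4.

phrases 3 and 4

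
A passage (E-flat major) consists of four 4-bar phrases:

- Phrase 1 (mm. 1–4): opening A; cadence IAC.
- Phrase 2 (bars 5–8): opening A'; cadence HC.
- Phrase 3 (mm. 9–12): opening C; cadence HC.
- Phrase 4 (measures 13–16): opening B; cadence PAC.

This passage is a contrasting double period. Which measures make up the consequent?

measures 9–16

In a double period the four phrases pair into a large antecedent (phrases 1–2, ending half cadence) and a large consequent (phrases 3–4, ending perfect authentic cadence). The consequent spans mm. 9-16.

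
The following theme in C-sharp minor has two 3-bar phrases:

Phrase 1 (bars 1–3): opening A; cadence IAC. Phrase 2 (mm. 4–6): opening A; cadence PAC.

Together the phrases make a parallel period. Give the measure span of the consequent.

measures 4–6

The phrase ending with the weaker cadence (imperfect authentic cadence) is the antecedent; the one ending more conclusively (perfect authentic cadence) is the consequent. The consequent is measures 4–6.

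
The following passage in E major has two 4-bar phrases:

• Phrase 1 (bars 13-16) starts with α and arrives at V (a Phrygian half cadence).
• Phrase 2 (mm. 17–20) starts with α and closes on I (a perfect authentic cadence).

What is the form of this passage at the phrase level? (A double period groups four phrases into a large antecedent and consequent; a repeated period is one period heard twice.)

parallel period

Phrase 1 ends with a Phrygian half cadence (weaker) and phrase 2 with a perfect authentic cadence (stronger): antecedent + consequent = a period.
The two phrases open with the same material (α / α), so the period is parallel.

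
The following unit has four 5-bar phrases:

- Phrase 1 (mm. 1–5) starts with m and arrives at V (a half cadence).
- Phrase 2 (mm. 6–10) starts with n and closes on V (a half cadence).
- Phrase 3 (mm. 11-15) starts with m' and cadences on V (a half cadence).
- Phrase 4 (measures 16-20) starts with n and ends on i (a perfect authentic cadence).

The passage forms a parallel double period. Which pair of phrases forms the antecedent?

In a double period the first pair of phrases (ending half cadence) is the large antecedent and the second pair (ending perfect authentic cadence) is the large consequent; the antecedent is phrases 1 and 2.

phrases 1 and 2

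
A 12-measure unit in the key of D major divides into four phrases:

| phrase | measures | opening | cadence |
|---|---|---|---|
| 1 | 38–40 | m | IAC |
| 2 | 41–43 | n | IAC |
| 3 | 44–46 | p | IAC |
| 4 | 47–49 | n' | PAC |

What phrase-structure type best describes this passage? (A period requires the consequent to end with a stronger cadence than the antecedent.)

Four phrases in two halves: the first half (mm. 38-43) ends with an imperfect authentic cadence, the second (mm. 44–49) with a perfect authentic cadence — a large antecedent–consequent pair, i.e. a double period.
Phrase 3 begins with different material from phrase 1, making it contrasting.

contrasting double period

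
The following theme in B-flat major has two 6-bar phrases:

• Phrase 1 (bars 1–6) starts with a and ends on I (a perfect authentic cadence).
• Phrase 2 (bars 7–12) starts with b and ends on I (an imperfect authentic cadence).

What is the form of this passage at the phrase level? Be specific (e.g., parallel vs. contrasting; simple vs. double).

phrase group

The second phrase closes with an imperfect authentic cadence, which is not stronger than the first phrase's perfect authentic cadence; without a weak→strong cadential pair there is no antecedent–consequent relationship, so this is a phrase group rather than a period.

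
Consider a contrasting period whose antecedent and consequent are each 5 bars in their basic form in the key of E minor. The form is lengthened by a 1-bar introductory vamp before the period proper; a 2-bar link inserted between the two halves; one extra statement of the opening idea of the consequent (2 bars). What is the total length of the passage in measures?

15 measures

Basic contrasting period: 5 + 5 = 10 bars.
10 (basic form) + 1 (introduction) + 2 (link) + 2 (extra statement) = 15.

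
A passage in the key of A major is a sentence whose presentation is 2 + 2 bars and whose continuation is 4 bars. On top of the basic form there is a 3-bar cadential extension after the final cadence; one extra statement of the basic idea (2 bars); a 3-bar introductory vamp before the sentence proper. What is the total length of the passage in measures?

16 measures

Basic sentence: 2 + 2 + 4 = 8 bars.
8 (basic form) + 3 (cadential extension) + 2 (extra statement) + 3 (introduction) = 16.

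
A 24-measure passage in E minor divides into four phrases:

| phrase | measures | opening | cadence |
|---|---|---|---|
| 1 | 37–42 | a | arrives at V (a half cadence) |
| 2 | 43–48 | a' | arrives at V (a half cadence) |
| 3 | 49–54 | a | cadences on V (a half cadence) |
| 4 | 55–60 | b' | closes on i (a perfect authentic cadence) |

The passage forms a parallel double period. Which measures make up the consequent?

measures 49–60

In a double period the first pair of phrases (ending half cadence) is the large antecedent and the second pair (ending perfect authentic cadence) is the large consequent; the consequent is measures 49–60.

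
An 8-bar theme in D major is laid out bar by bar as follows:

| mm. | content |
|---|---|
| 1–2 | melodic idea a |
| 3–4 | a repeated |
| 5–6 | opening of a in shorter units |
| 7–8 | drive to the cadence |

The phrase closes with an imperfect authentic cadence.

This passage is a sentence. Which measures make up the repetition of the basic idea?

measures 3–4

The presentation of a sentence is the basic idea (mm. 1-2) plus its repetition (bars 3-4); the repetition of the basic idea is therefore mm. 3–4.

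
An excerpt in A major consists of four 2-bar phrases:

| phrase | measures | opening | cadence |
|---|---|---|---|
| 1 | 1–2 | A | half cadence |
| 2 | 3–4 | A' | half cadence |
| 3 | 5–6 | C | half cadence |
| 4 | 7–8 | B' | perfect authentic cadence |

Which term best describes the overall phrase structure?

contrasting double period

Four phrases in two halves: the first half (mm. 1-4) ends with a half cadence, the second (measures 5-8) with a perfect authentic cadence — a large antecedent–consequent pair, i.e. a double period.
Phrase 3 begins with different material from phrase 1, making it contrasting.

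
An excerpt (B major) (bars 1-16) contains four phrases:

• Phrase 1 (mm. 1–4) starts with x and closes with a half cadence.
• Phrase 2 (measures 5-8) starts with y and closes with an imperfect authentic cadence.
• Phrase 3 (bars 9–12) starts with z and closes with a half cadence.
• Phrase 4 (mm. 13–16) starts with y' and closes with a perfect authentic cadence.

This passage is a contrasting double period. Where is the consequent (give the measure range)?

measures 9–16

In a double period the four phrases pair into a large antecedent (phrases 1–2, ending imperfect authentic cadence) and a large consequent (phrases 3–4, ending perfect authentic cadence). The consequent spans mm. 9-16.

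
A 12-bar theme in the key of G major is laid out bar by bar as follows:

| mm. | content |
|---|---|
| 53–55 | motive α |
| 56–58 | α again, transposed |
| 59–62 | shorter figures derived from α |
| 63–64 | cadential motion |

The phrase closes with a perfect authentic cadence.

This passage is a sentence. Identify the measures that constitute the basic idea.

measures 53–55

The presentation of a sentence is the basic idea (mm. 53–55) plus its repetition (measures 56–58); the basic idea is therefore measures 53–55.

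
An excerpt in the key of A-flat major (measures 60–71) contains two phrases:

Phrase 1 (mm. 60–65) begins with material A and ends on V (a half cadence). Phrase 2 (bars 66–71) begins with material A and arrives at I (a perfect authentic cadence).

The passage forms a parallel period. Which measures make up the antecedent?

The phrase ending with the weaker cadence (half cadence) is the antecedent; the one ending more conclusively (perfect authentic cadence) is the consequent. The antecedent is measures 60–65.

measures 60–65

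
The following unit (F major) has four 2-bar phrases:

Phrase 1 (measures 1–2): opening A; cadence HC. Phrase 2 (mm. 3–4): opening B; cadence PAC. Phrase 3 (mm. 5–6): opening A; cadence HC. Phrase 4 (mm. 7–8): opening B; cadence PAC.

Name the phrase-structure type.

repeated period

The cadence pattern HC–PAC–HC–PAC is weak–strong twice, and phrases 3–4 restate phrases 1–2: a period heard twice, not a double period (which would end weakly at phrase 2).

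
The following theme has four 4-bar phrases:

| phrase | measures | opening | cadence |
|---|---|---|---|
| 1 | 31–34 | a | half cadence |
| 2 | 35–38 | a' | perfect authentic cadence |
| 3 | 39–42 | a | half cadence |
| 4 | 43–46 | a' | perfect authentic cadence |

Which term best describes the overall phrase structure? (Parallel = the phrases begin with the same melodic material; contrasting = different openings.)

repeated period

The cadence pattern HC–PAC–HC–PAC is weak–strong twice, and phrases 3–4 restate phrases 1–2: a period heard twice, not a double period (which would end weakly at phrase 2).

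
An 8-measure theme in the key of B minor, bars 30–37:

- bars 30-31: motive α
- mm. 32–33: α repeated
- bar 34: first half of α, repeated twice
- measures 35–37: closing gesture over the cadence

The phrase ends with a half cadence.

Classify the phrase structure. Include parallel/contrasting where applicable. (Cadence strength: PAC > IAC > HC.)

Basic idea (mm. 30–31) + its repetition (bars 32–33) form the presentation; fragmentation and cadence (measures 34–37) form the continuation — the 8-bar whole is a sentence.

sentence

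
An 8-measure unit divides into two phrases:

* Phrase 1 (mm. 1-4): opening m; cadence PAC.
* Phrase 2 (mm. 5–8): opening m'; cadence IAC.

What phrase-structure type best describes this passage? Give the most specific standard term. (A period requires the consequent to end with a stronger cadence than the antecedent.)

The second phrase closes with an imperfect authentic cadence, which is not stronger than the first phrase's perfect authentic cadence; without a weak→strong cadential pair there is no antecedent–consequent relationship, so this is a phrase group rather than a period.

phrase group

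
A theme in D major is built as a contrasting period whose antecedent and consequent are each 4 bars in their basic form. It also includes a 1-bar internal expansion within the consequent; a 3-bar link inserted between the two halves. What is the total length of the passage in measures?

Basic contrasting period: 4 + 4 = 8 bars.
8 (basic form) + 1 (internal expansion) + 3 (link) = 12.

12 measures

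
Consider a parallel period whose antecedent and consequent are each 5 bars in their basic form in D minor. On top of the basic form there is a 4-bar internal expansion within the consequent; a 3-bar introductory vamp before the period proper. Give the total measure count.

17 measures

Basic parallel period: 5 + 5 = 10 bars.
10 (basic form) + 4 (internal expansion) + 3 (introduction) = 17.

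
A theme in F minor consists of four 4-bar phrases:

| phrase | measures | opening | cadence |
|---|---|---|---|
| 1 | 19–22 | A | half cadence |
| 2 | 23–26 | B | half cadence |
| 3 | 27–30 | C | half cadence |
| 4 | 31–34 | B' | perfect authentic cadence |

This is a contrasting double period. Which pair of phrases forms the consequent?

In a double period the first pair of phrases (ending half cadence) is the large antecedent and the second pair (ending perfect authentic cadence) is the large consequent; the consequent is phrases 3 and 4.

phrases 3 and 4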